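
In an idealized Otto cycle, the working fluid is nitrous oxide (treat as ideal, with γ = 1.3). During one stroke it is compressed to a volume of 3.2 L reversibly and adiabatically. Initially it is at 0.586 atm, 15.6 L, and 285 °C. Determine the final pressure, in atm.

Adiabatic: P₁V₁^γ = P₂V₂^γ ⇒ P₂ = P₁ (V₁/V₂)^γ.
P₂ = 0.586 × (15.6/3.2)^(1.3) = 4.595 atm.

P₂ ≈ 4.59 atm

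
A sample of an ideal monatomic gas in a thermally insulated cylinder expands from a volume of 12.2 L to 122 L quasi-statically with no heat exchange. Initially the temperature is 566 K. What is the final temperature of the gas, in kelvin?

Adiabatic: T₁V₁^(γ−1) = T₂V₂^(γ−1) ⇒ T₂ = T₁ (V₁/V₂)^(γ−1).
For a monatomic ideal gas γ = 5/3, so γ−1 = 2/3.
T₂ = 566 × (12.2/122)^(2/3) = 121.9 K.

T₂ ≈ 122 K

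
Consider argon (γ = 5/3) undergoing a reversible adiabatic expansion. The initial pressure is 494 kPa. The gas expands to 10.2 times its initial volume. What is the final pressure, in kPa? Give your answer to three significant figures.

P₂ ≈ 10.3 kPa

Adiabatic: P₁V₁^γ = P₂V₂^γ ⇒ P₂ = P₁ (V₁/V₂)^γ.
P₂ = 494 × (1/10.2)^(5/3) = 10.3 kPa.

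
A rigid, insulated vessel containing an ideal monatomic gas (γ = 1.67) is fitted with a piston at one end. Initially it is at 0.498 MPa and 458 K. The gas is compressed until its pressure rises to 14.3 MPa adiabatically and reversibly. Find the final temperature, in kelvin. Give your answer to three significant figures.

Along an adiabat T P^((1−γ)/γ) is constant, so T₂ = T₁ (P₂/P₁)^((γ−1)/γ).
T₂ = 458 × (14.3/0.498)^(0.401) = 1761 K.

T₂ ≈ 1760 K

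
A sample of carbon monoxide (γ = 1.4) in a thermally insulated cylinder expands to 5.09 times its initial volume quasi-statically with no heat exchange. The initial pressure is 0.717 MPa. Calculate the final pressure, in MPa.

Since PV^γ is constant along a reversible adiabat, P₂ = P₁ (V₁/V₂)^γ.
P₂ = 0.717 × (1/5.09)^(1.4) = 0.07347 MPa.

P₂ ≈ 0.0735 MPa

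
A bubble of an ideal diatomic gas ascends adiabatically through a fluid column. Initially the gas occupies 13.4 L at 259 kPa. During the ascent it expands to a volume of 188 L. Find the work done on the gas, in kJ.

W ≈ -5.66 kJ

γ = 7/5 for a diatomic ideal gas.
P₂ = P₁(V₁/V₂)^γ = 259×(13.4/188)^(7/5) = 6.418 kPa.
For a reversible adiabat, W_by_gas = (P₁V₁ − P₂V₂)/(γ−1).
W_by = (259000×0.0134 − 6418×0.188) / (2/5) = 5660 J.
W_on_gas = −W_by = -5660 J.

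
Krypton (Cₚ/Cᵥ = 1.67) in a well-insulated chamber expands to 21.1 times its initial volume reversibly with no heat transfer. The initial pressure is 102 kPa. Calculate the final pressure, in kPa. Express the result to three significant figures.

P₂ ≈ 0.627 kPa

Adiabatic: P₁V₁^γ = P₂V₂^γ ⇒ P₂ = P₁ (V₁/V₂)^γ.
P₂ = 102 × (1/21.1)^(1.67) = 0.6267 kPa.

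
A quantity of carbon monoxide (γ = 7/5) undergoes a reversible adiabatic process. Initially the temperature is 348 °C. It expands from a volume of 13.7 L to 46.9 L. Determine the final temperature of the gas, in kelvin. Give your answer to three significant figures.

T₂ ≈ 380 K

For a reversible adiabat TV^(γ−1) is constant, so T₂ = T₁ (V₁/V₂)^(γ−1).
T₁ = 348 °C = 621.1 K.
T₂ = 621.1 × (13.7/46.9)^(2/5) = 379.7 K.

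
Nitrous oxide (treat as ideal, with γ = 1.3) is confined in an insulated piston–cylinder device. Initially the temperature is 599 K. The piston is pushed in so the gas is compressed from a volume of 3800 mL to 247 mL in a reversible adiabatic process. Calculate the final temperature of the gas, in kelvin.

For a reversible adiabat TV^(γ−1) is constant, so T₂ = T₁ (V₁/V₂)^(γ−1).
T₂ = 599 × (3800/247)^(0.3) = 1360 K.

T₂ ≈ 1360 K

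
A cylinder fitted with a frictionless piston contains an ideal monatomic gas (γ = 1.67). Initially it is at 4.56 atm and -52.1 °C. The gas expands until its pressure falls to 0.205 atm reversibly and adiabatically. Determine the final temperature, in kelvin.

T₂ ≈ 63.7 K

Adiabatic: T₂/T₁ = (P₂/P₁)^((γ−1)/γ).
T₁ = -52.1 °C = 221 K.
T₂ = 221 × (0.205/4.56)^(0.401) = 63.68 K.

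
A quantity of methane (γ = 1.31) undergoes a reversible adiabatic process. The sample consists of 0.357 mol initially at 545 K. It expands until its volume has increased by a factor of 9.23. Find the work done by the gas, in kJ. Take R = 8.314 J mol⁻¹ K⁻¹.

W ≈ 2.60 kJ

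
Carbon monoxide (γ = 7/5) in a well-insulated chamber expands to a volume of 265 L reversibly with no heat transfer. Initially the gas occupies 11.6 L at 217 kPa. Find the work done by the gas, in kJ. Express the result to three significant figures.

P₂ = P₁(V₁/V₂)^γ = 217×(11.6/265)^(7/5) = 2.717 kPa.
For a reversible adiabat, W_by_gas = (P₁V₁ − P₂V₂)/(γ−1).
W_by = (217000×0.0116 − 2717×0.265) / (2/5) = 4493 J.

W ≈ 4.49 kJ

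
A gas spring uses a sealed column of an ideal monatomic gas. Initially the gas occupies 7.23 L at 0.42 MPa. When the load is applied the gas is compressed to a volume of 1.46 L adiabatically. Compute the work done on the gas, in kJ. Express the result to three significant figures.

W ≈ 8.68 kJ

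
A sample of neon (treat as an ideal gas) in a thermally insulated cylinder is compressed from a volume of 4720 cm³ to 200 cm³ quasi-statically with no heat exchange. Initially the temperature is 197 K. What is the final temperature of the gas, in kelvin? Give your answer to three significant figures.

T₂ ≈ 1620 K

Adiabatic: T₁V₁^(γ−1) = T₂V₂^(γ−1) ⇒ T₂ = T₁ (V₁/V₂)^(γ−1).
For a monatomic ideal gas γ = 5/3, so γ−1 = 2/3.
T₂ = 197 × (4720/200)^(2/3) = 1621 K.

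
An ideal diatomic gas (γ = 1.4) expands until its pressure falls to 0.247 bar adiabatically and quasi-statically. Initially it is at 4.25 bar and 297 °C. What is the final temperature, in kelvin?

Along an adiabat T P^((1−γ)/γ) is constant, so T₂ = T₁ (P₂/P₁)^((γ−1)/γ).
T₁ = 297 °C = 570.1 K.
T₂ = 570.1 × (0.247/4.25)^(0.286) = 252.9 K.

T₂ ≈ 253 K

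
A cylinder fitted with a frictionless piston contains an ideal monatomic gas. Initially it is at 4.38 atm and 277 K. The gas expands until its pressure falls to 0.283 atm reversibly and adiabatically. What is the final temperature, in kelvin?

Adiabatic: T₂/T₁ = (P₂/P₁)^((γ−1)/γ).
For a monatomic ideal gas γ = 5/3, so (γ−1)/γ = 2/5.
T₂ = 277 × (0.283/4.38)^(2/5) = 92.6 K.

T₂ ≈ 92.6 K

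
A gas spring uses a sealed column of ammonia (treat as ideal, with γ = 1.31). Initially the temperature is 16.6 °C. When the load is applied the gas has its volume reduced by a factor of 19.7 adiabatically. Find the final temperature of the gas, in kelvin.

For a reversible adiabat TV^(γ−1) is constant, so T₂ = T₁ (V₁/V₂)^(γ−1).
T₁ = 16.6 °C = 289.8 K.
T₂ = 289.8 × 19.7^(0.31) = 730 K.

T₂ ≈ 730 K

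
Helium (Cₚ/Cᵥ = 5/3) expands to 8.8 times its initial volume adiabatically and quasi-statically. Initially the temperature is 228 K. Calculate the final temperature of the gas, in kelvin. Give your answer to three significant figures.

For a reversible adiabat TV^(γ−1) is constant, so T₂ = T₁ (V₁/V₂)^(γ−1).
T₂ = 228 × (1/8.8)^(2/3) = 53.49 K.

T₂ ≈ 53.5 K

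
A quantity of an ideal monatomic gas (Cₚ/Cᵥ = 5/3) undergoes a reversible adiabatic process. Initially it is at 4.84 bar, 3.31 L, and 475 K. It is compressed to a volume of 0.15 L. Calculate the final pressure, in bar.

Adiabatic: P₁V₁^γ = P₂V₂^γ ⇒ P₂ = P₁ (V₁/V₂)^γ.
P₂ = 4.84 × (3.31/0.15)^(5/3) = 840.2 bar.

P₂ ≈ 840 bar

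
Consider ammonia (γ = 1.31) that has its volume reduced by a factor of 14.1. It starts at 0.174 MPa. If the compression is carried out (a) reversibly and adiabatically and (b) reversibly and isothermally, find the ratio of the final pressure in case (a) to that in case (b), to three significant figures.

P_adiabatic / P_isothermal ≈ 2.27

Isothermal: P_b = P₁(V₁/V₂) = 0.174×14.1.
Adiabatic: P_a = P₁(V₁/V₂)^γ = 0.174×14.1^(1.31).
P_a/P_b = (V₁/V₂)^(γ−1) = 14.1^(0.31) = 2.271.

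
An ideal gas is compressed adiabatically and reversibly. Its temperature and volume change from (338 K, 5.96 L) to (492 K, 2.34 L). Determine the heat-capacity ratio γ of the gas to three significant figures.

TV^(γ−1) = const ⇒ γ − 1 = ln(T₂/T₁) / ln(V₁/V₂).
γ = 1 + ln(492/338) / ln(5.96/2.34) = 1.402.

γ ≈ 1.40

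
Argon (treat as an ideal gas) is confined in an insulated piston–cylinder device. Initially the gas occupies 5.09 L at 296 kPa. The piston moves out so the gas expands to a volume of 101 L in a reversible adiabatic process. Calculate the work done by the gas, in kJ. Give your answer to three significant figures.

γ = 5/3 for a monatomic ideal gas.
P₂ = P₁(V₁/V₂)^γ = 296×(5.09/101)^(5/3) = 2.035 kPa.
For a reversible adiabat, W_by_gas = (P₁V₁ − P₂V₂)/(γ−1).
W_by = (296000×0.00509 − 2035×0.101) / (2/3) = 1952 J.

W ≈ 1.95 kJ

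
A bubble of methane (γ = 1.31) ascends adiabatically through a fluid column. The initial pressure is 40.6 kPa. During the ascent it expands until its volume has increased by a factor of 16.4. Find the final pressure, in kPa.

Adiabatic: P₁V₁^γ = P₂V₂^γ ⇒ P₂ = P₁ (V₁/V₂)^γ.
P₂ = 40.6 × (1/16.4)^(1.31) = 1.04 kPa.

P₂ ≈ 1.04 kPa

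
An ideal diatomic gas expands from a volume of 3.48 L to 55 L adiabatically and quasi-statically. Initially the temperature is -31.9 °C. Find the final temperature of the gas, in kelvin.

Adiabatic: T₁V₁^(γ−1) = T₂V₂^(γ−1) ⇒ T₂ = T₁ (V₁/V₂)^(γ−1).
For a diatomic ideal gas γ = 7/5, so γ−1 = 2/5.
T₁ = -31.9 °C = 241.2 K.
T₂ = 241.2 × (3.48/55)^(2/5) = 79.97 K.

T₂ ≈ 80.0 K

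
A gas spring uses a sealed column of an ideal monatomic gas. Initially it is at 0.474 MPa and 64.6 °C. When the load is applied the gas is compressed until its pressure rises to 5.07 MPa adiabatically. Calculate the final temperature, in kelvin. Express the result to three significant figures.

T₂ ≈ 872 K

Adiabatic: T₂/T₁ = (P₂/P₁)^((γ−1)/γ).
For a monatomic ideal gas γ = 5/3, so (γ−1)/γ = 2/5.
T₁ = 64.6 °C = 337.8 K.
T₂ = 337.8 × (5.07/0.474)^(2/5) = 871.5 K.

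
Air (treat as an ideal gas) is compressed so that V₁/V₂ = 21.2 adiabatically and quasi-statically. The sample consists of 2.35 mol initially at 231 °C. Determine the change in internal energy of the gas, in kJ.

ΔU ≈ 58.9 kJ

Adiabatic: T₁V₁^(γ−1) = T₂V₂^(γ−1) ⇒ T₂ = T₁ (V₁/V₂)^(γ−1).
γ = 7/5 for a diatomic ideal gas, so γ−1 = 2/5.
T₁ = 231 °C = 504.1 K.
T₂ = 504.1 × 21.2^(2/5) = 1710 K.
Q = 0, so ΔU = W_on_gas = nCᵥΔT with Cᵥ = R/(γ−1) = 20.79 J/(mol·K).
ΔU = 2.35 × 20.79 × (1710 − 504.1) = 58920 J.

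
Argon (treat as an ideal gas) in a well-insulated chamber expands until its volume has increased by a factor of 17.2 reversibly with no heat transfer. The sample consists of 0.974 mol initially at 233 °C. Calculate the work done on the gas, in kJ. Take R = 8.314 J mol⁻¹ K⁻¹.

For a reversible adiabat TV^(γ−1) is constant, so T₂ = T₁ (V₁/V₂)^(γ−1).
γ = 5/3 for a monatomic ideal gas, so γ−1 = 2/3.
T₁ = 233 °C = 506.1 K.
T₂ = 506.1 × (1/17.2)^(2/3) = 75.96 K.
Q = 0, so ΔU = W_on_gas = nCᵥΔT with Cᵥ = R/(γ−1) = 12.47 J/(mol·K).
ΔU = 0.974 × 12.47 × (75.96 − 506.1) = -5225 J.

W ≈ -5.23 kJ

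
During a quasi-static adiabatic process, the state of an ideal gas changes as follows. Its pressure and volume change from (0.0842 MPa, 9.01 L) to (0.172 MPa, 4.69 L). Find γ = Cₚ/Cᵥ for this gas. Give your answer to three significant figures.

γ ≈ 1.09

PV^γ = const ⇒ γ = ln(P₂/P₁) / ln(V₁/V₂).
γ = ln(0.172/0.0842) / ln(9.01/4.69) = 1.094.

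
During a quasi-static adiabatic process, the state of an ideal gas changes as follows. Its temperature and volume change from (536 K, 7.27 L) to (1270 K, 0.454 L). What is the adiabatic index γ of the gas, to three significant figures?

TV^(γ−1) = const ⇒ γ − 1 = ln(T₂/T₁) / ln(V₁/V₂).
γ = 1 + ln(1270/536) / ln(7.27/0.454) = 1.311.

γ ≈ 1.31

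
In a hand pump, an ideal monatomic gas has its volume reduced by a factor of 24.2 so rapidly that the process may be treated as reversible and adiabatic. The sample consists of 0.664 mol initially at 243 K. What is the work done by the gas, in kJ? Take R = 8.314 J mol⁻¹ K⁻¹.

Adiabatic: T₁V₁^(γ−1) = T₂V₂^(γ−1) ⇒ T₂ = T₁ (V₁/V₂)^(γ−1).
γ = 5/3 for a monatomic ideal gas, so γ−1 = 2/3.
T₂ = 243 × 24.2^(2/3) = 2033 K.
Q = 0, so ΔU = W_on_gas = nCᵥΔT with Cᵥ = R/(γ−1) = 12.47 J/(mol·K).
ΔU = 0.664 × 12.47 × (2033 − 243) = 14820 J.
Work done by the gas = −ΔU = -14820 J.

W ≈ -14.8 kJ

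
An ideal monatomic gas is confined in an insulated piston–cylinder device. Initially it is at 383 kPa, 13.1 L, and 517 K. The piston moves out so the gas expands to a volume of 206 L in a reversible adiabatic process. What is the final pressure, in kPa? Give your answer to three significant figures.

Since PV^γ is constant along a reversible adiabat, P₂ = P₁ (V₁/V₂)^γ.
γ = 5/3 for a monatomic ideal gas.
P₂ = 383 × (13.1/206)^(5/3) = 3.88 kPa.

P₂ ≈ 3.88 kPa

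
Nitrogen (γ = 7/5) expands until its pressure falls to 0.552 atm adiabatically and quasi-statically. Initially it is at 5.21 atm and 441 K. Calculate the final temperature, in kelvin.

Along an adiabat T P^((1−γ)/γ) is constant, so T₂ = T₁ (P₂/P₁)^((γ−1)/γ).
T₂ = 441 × (0.552/5.21)^(2/7) = 232.2 K.

T₂ ≈ 232 K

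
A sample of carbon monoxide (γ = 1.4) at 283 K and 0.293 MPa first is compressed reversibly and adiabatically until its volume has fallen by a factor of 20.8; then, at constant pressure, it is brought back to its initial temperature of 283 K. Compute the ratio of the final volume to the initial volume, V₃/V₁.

V₃/V₁ ≈ 0.0143

Adiabatic step: V₂/V₁ = 0.04808; T₂ = T₁·20.8^(0.4) = 952.8 K.
Isobaric step: V₃/V₂ = T₃/T₂ = 283/952.8.
V₃/V₁ = (V₂/V₁)(V₃/V₂) = 0.04808 × (283/952.8) = 0.01428.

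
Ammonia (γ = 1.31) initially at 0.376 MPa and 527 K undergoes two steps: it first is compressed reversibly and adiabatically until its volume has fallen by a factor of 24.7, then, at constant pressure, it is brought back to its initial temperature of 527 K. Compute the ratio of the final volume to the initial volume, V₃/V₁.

Adiabatic step: V₂/V₁ = 0.04049; T₂ = T₁·24.7^(0.31) = 1424 K.
Isobaric step: V₃/V₂ = T₃/T₂ = 527/1424.
V₃/V₁ = (V₂/V₁)(V₃/V₂) = 0.04049 × (527/1424) = 0.01498.

V₃/V₁ ≈ 0.0150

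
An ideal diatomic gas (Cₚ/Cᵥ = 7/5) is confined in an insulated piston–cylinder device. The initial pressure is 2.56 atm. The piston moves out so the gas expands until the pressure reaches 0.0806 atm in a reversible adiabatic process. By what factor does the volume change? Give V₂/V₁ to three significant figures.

V₂/V₁ ≈ 11.8

From PV^γ = const, V₂/V₁ = (P₁/P₂)^(1/γ).
V₂/V₁ = (2.56/0.0806)^(5/7) = 11.82.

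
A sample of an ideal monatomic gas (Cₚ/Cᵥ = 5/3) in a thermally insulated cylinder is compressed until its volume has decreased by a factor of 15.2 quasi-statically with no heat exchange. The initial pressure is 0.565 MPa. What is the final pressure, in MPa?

Since PV^γ is constant along a reversible adiabat, P₂ = P₁ (V₁/V₂)^γ.
P₂ = 0.565 × 15.2^(5/3) = 52.7 MPa.

P₂ ≈ 52.7 MPa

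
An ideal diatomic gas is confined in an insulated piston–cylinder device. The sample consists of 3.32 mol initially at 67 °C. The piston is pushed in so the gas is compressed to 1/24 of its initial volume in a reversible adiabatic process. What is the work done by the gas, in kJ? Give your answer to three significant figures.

W ≈ -60.2 kJ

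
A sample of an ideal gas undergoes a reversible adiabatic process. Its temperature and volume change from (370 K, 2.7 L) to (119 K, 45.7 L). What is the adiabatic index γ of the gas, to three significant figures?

TV^(γ−1) = const ⇒ γ − 1 = ln(T₂/T₁) / ln(V₁/V₂).
γ = 1 + ln(119/370) / ln(2.7/45.7) = 1.401.

γ ≈ 1.40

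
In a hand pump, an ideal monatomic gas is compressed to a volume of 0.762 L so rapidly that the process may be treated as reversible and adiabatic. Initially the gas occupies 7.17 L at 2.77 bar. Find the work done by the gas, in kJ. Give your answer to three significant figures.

γ = 5/3 for a monatomic ideal gas.
P₂ = P₁(V₁/V₂)^γ = 2.77×(7.17/0.762)^(5/3) = 116.2 bar.
For a reversible adiabat, W_by_gas = (P₁V₁ − P₂V₂)/(γ−1).
W_by = (277000×0.00717 − 1.162×10^7×0.000762) / (2/3) = -10300 J.

W ≈ -10.3 kJ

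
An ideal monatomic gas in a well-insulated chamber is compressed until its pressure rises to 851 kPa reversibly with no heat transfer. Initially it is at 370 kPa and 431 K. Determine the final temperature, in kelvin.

Adiabatic: T₂/T₁ = (P₂/P₁)^((γ−1)/γ).
For a monatomic ideal gas γ = 5/3, so (γ−1)/γ = 2/5.
T₂ = 431 × (851/370)^(2/5) = 601.4 K.

T₂ ≈ 601 K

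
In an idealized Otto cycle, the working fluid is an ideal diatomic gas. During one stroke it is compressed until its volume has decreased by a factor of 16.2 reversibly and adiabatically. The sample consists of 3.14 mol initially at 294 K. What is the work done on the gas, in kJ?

For a reversible adiabat TV^(γ−1) is constant, so T₂ = T₁ (V₁/V₂)^(γ−1).
γ = 7/5 for a diatomic ideal gas, so γ−1 = 2/5.
T₂ = 294 × 16.2^(2/5) = 895.7 K.
Q = 0, so ΔU = W_on_gas = nCᵥΔT with Cᵥ = R/(γ−1) = 20.79 J/(mol·K).
ΔU = 3.14 × 20.79 × (895.7 − 294) = 39270 J.

W ≈ 39.3 kJ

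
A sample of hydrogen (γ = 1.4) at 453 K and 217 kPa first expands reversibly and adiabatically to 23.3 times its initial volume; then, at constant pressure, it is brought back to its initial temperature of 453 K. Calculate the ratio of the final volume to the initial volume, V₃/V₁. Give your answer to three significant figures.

Adiabatic step: V₂/V₁ = 23.3; T₂ = T₁·(1/23.3)^(0.4) = 128.6 K.
Isobaric step: V₃/V₂ = T₃/T₂ = 453/128.6.
V₃/V₁ = (V₂/V₁)(V₃/V₂) = 23.3 × (453/128.6) = 82.09.

V₃/V₁ ≈ 82.1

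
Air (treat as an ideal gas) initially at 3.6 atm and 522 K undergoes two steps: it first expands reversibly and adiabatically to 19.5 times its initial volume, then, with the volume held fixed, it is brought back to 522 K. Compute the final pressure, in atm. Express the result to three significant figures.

For a diatomic ideal gas γ = 7/5.
Adiabatic step (PV^γ = const): P₂ = 3.6×(1/19.5)^(7/5) = 0.05627 atm; T₂ = 522×(1/19.5)^(2/5) = 159.1 K.
Isochoric: P₃ = P₂(T₃/T₂) = 0.05627 × (522/159.1) = 0.1846 atm.

P₃ ≈ 0.185 atm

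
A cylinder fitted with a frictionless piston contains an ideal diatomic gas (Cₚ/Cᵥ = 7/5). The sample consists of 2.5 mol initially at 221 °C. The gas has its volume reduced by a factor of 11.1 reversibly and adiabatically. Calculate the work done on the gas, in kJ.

Adiabatic: T₁V₁^(γ−1) = T₂V₂^(γ−1) ⇒ T₂ = T₁ (V₁/V₂)^(γ−1).
T₁ = 221 °C = 494.1 K.
T₂ = 494.1 × 11.1^(2/5) = 1294 K.
Q = 0, so ΔU = W_on_gas = nCᵥΔT with Cᵥ = R/(γ−1) = 20.79 J/(mol·K).
ΔU = 2.5 × 20.79 × (1294 − 494.1) = 41570 J.

W ≈ 41.6 kJ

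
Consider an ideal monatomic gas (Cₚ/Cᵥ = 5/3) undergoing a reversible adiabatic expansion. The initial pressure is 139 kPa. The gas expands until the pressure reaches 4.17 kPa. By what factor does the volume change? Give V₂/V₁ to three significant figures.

V₂/V₁ ≈ 8.20

From PV^γ = const, V₂/V₁ = (P₁/P₂)^(1/γ).
V₂/V₁ = (139/4.17)^(3/5) = 8.198.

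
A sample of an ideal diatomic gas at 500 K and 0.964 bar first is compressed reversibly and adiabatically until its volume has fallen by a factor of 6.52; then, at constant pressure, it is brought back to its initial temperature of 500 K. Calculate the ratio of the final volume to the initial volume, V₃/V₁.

For a diatomic ideal gas γ = 7/5.
Adiabatic step: V₂/V₁ = 0.1534; T₂ = T₁·6.52^(2/5) = 1058 K.
Isobaric step: V₃/V₂ = T₃/T₂ = 500/1058.
V₃/V₁ = (V₂/V₁)(V₃/V₂) = 0.1534 × (500/1058) = 0.07245.

V₃/V₁ ≈ 0.0725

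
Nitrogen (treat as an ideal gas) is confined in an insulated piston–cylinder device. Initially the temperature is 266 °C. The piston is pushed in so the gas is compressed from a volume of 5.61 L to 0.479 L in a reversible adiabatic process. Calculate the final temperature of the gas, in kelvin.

T₂ ≈ 1440 K

For a reversible adiabat TV^(γ−1) is constant, so T₂ = T₁ (V₁/V₂)^(γ−1).
For a diatomic ideal gas γ = 7/5, so γ−1 = 2/5.
T₁ = 266 °C = 539.1 K.
T₂ = 539.1 × (5.61/0.479)^(2/5) = 1443 K.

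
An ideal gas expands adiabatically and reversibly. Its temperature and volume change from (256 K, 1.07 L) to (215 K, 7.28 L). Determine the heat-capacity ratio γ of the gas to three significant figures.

TV^(γ−1) = const ⇒ γ − 1 = ln(T₂/T₁) / ln(V₁/V₂).
γ = 1 + ln(215/256) / ln(1.07/7.28) = 1.091.

γ ≈ 1.09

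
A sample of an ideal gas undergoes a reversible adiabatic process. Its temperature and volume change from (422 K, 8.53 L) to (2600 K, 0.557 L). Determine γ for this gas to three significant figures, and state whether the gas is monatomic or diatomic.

TV^(γ−1) = const ⇒ γ − 1 = ln(T₂/T₁) / ln(V₁/V₂).
γ = 1 + ln(2600/422) / ln(8.53/0.557) = 1.666.
γ ≈ 1.67 is close to 5/3, so the gas is monatomic.

γ ≈ 1.67; monatomic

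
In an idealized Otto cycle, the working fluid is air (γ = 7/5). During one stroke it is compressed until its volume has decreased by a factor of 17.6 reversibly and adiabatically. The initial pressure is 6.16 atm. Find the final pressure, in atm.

P₂ ≈ 341 atm

Since PV^γ is constant along a reversible adiabat, P₂ = P₁ (V₁/V₂)^γ.
P₂ = 6.16 × 17.6^(7/5) = 341.4 atm.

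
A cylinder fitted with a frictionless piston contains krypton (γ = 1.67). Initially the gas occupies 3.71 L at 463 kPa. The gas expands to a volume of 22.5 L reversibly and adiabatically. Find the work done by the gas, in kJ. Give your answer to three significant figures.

P₂ = P₁(V₁/V₂)^γ = 463×(3.71/22.5)^(1.67) = 22.82 kPa.
For a reversible adiabat, W_by_gas = (P₁V₁ − P₂V₂)/(γ−1).
W_by = (463000×0.00371 − 22820×0.0225) / (0.67) = 1797 J.

W ≈ 1.80 kJ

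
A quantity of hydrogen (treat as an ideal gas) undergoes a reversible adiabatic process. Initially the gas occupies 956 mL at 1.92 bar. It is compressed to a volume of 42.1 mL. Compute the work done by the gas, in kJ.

γ = 7/5 for a diatomic ideal gas.
P₂ = P₁(V₁/V₂)^γ = 1.92×(956/42.1)^(7/5) = 152 bar.
For a reversible adiabat, W_by_gas = (P₁V₁ − P₂V₂)/(γ−1).
W_by = (192000×0.000956 − 1.52×10^7×4.21×10^-5) / (2/5) = -1141 J.

W ≈ -1.14 kJ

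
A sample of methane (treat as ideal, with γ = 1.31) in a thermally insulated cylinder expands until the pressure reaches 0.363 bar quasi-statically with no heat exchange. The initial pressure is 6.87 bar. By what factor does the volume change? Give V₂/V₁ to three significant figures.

From PV^γ = const, V₂/V₁ = (P₁/P₂)^(1/γ).
V₂/V₁ = (6.87/0.363)^(0.763) = 9.437.

V₂/V₁ ≈ 9.44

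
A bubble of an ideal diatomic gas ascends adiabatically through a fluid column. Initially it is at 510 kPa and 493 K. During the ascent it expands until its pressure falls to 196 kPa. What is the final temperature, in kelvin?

T₂ ≈ 375 K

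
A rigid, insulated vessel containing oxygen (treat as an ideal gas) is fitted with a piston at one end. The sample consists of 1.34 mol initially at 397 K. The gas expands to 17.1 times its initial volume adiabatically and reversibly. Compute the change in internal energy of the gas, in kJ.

ΔU ≈ -7.51 kJ

For a reversible adiabat TV^(γ−1) is constant, so T₂ = T₁ (V₁/V₂)^(γ−1).
γ = 7/5 for a diatomic ideal gas, so γ−1 = 2/5.
T₂ = 397 × (1/17.1)^(2/5) = 127.5 K.
Q = 0, so ΔU = W_on_gas = nCᵥΔT with Cᵥ = R/(γ−1) = 20.79 J/(mol·K).
ΔU = 1.34 × 20.79 × (127.5 − 397) = -7505 J.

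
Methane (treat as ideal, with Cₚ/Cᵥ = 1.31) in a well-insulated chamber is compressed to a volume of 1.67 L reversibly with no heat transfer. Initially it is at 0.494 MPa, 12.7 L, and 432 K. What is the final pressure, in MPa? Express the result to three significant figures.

P₂ ≈ 7.05 MPa

Adiabatic: P₁V₁^γ = P₂V₂^γ ⇒ P₂ = P₁ (V₁/V₂)^γ.
P₂ = 0.494 × (12.7/1.67)^(1.31) = 7.046 MPa.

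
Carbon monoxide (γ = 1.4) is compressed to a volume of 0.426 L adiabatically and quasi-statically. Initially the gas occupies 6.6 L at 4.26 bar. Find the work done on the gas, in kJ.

P₂ = P₁(V₁/V₂)^γ = 4.26×(6.6/0.426)^(1.4) = 197.5 bar.
For a reversible adiabat, W_by_gas = (P₁V₁ − P₂V₂)/(γ−1).
W_by = (426000×0.0066 − 1.975×10^7×0.000426) / (0.4) = -14010 J.
W_on_gas = −W_by = 14010 J.

W ≈ 14.0 kJ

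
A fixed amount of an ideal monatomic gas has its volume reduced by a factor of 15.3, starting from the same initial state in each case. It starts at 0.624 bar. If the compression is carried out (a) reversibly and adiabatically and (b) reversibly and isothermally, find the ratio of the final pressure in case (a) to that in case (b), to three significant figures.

P_adiabatic / P_isothermal ≈ 6.16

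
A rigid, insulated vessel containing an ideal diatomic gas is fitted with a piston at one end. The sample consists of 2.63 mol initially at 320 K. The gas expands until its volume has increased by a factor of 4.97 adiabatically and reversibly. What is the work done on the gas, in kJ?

W ≈ -8.28 kJ

Adiabatic: T₁V₁^(γ−1) = T₂V₂^(γ−1) ⇒ T₂ = T₁ (V₁/V₂)^(γ−1).
γ = 7/5 for a diatomic ideal gas, so γ−1 = 2/5.
T₂ = 320 × (1/4.97)^(2/5) = 168.5 K.
Q = 0, so ΔU = W_on_gas = nCᵥΔT with Cᵥ = R/(γ−1) = 20.79 J/(mol·K).
ΔU = 2.63 × 20.79 × (168.5 − 320) = -8282 J.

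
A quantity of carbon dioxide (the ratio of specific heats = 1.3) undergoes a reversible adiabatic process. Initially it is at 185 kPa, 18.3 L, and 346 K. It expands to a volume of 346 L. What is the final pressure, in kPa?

Adiabatic: P₁V₁^γ = P₂V₂^γ ⇒ P₂ = P₁ (V₁/V₂)^γ.
P₂ = 185 × (18.3/346)^(1.3) = 4.051 kPa.

P₂ ≈ 4.05 kPa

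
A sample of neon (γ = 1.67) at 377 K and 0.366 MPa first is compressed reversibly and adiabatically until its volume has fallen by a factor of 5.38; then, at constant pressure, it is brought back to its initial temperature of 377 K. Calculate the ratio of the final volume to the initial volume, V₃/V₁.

V₃/V₁ ≈ 0.0602

Adiabatic step: V₂/V₁ = 0.1859; T₂ = T₁·5.38^(0.67) = 1164 K.
Isobaric step: V₃/V₂ = T₃/T₂ = 377/1164.
V₃/V₁ = (V₂/V₁)(V₃/V₂) = 0.1859 × (377/1164) = 0.0602.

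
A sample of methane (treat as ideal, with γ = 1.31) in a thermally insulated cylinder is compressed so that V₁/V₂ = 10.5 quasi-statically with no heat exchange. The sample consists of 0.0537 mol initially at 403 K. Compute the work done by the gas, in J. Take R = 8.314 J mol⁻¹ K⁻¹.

For a reversible adiabat TV^(γ−1) is constant, so T₂ = T₁ (V₁/V₂)^(γ−1).
T₂ = 403 × 10.5^(0.31) = 835.4 K.
Q = 0, so ΔU = W_on_gas = nCᵥΔT with Cᵥ = R/(γ−1) = 26.82 J/(mol·K).
ΔU = 0.0537 × 26.82 × (835.4 − 403) = 622.7 J.
Work done by the gas = −ΔU = -622.7 J.

W ≈ -623 J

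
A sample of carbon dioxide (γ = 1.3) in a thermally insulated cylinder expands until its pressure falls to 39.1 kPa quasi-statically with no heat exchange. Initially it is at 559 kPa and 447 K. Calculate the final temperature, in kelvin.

Along an adiabat T P^((1−γ)/γ) is constant, so T₂ = T₁ (P₂/P₁)^((γ−1)/γ).
T₂ = 447 × (39.1/559)^(0.231) = 241.9 K.

T₂ ≈ 242 K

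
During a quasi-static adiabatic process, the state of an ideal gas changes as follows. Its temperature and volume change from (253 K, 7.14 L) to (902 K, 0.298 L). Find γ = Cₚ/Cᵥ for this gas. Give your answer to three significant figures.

γ ≈ 1.40

TV^(γ−1) = const ⇒ γ − 1 = ln(T₂/T₁) / ln(V₁/V₂).
γ = 1 + ln(902/253) / ln(7.14/0.298) = 1.4.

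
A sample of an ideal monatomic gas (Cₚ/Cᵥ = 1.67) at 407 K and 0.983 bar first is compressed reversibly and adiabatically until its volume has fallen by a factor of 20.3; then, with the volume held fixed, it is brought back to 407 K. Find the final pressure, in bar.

P₃ ≈ 20.0 bar

Adiabatic step (PV^γ = const): P₂ = 0.983×20.3^(1.67) = 150 bar; T₂ = 407×20.3^(0.67) = 3059 K.
Isochoric: P₃ = P₂(T₃/T₂) = 150 × (407/3059) = 19.95 bar.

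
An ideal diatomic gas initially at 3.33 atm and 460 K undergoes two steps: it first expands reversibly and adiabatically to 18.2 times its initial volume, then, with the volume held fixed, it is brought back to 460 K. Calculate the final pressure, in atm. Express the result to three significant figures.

P₃ ≈ 0.183 atm

For a diatomic ideal gas γ = 7/5.
Adiabatic step (PV^γ = const): P₂ = 3.33×(1/18.2)^(7/5) = 0.05733 atm; T₂ = 460×(1/18.2)^(2/5) = 144.1 K.
Isochoric: P₃ = P₂(T₃/T₂) = 0.05733 × (460/144.1) = 0.183 atm.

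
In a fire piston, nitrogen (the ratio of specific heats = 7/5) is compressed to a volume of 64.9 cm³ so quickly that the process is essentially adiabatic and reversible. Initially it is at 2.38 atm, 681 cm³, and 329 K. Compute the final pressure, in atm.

P₂ ≈ 63.9 atm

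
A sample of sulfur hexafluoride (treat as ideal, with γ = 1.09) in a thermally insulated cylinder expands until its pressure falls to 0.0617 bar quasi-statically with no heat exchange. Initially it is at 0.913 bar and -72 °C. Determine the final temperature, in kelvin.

Adiabatic: T₂/T₁ = (P₂/P₁)^((γ−1)/γ).
T₁ = -72 °C = 201.1 K.
T₂ = 201.1 × (0.0617/0.913)^(0.0826) = 161 K.

T₂ ≈ 161 K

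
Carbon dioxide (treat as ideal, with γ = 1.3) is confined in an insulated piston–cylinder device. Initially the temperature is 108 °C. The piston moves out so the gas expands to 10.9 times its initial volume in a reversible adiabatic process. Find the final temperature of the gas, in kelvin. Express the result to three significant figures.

For a reversible adiabat TV^(γ−1) is constant, so T₂ = T₁ (V₁/V₂)^(γ−1).
T₁ = 108 °C = 381.1 K.
T₂ = 381.1 × (1/10.9)^(0.3) = 186.2 K.

T₂ ≈ 186 K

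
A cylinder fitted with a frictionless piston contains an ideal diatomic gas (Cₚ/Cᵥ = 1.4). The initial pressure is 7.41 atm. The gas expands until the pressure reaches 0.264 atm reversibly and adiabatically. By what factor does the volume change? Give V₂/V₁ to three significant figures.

From PV^γ = const, V₂/V₁ = (P₁/P₂)^(1/γ).
V₂/V₁ = (7.41/0.264)^(0.714) = 10.83.

V₂/V₁ ≈ 10.8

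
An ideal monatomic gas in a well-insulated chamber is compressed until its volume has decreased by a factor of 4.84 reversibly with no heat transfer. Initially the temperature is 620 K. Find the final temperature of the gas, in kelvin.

T₂ ≈ 1770 K

Adiabatic: T₁V₁^(γ−1) = T₂V₂^(γ−1) ⇒ T₂ = T₁ (V₁/V₂)^(γ−1).
For a monatomic ideal gas γ = 5/3, so γ−1 = 2/3.
T₂ = 620 × 4.84^(2/3) = 1774 K.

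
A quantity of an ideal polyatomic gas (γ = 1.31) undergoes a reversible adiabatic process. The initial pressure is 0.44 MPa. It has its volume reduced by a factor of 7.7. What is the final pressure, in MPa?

Since PV^γ is constant along a reversible adiabat, P₂ = P₁ (V₁/V₂)^γ.
P₂ = 0.44 × 7.7^(1.31) = 6.379 MPa.

P₂ ≈ 6.38 MPa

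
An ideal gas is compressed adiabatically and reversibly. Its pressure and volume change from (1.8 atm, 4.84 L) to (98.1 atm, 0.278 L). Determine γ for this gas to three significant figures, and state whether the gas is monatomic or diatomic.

PV^γ = const ⇒ γ = ln(P₂/P₁) / ln(V₁/V₂).
γ = ln(98.1/1.8) / ln(4.84/0.278) = 1.399.
γ ≈ 1.40 is close to 7/5, so the gas is diatomic.

γ ≈ 1.40; diatomic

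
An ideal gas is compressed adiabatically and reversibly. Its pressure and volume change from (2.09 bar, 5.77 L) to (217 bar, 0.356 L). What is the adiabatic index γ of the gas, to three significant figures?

PV^γ = const ⇒ γ = ln(P₂/P₁) / ln(V₁/V₂).
γ = ln(217/2.09) / ln(5.77/0.356) = 1.667.

γ ≈ 1.67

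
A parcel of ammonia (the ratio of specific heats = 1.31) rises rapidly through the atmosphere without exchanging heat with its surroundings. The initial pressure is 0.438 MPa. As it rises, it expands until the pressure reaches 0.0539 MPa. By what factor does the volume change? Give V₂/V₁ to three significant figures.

V₂/V₁ ≈ 4.95

From PV^γ = const, V₂/V₁ = (P₁/P₂)^(1/γ).
V₂/V₁ = (0.438/0.0539)^(0.763) = 4.95.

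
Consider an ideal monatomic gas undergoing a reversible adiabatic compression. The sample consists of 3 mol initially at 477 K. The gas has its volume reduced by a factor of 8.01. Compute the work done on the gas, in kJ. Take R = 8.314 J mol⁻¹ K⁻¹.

W ≈ 53.6 kJ

Adiabatic: T₁V₁^(γ−1) = T₂V₂^(γ−1) ⇒ T₂ = T₁ (V₁/V₂)^(γ−1).
γ = 5/3 for a monatomic ideal gas, so γ−1 = 2/3.
T₂ = 477 × 8.01^(2/3) = 1910 K.
Q = 0, so ΔU = W_on_gas = nCᵥΔT with Cᵥ = R/(γ−1) = 12.47 J/(mol·K).
ΔU = 3 × 12.47 × (1910 − 477) = 53600 J.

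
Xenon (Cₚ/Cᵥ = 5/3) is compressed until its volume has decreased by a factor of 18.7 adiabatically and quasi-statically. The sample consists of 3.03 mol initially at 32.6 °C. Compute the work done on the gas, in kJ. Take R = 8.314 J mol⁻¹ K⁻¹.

W ≈ 69.8 kJ

For a reversible adiabat TV^(γ−1) is constant, so T₂ = T₁ (V₁/V₂)^(γ−1).
T₁ = 32.6 °C = 305.8 K.
T₂ = 305.8 × 18.7^(2/3) = 2154 K.
Q = 0, so ΔU = W_on_gas = nCᵥΔT with Cᵥ = R/(γ−1) = 12.47 J/(mol·K).
ΔU = 3.03 × 12.47 × (2154 − 305.8) = 69840 J.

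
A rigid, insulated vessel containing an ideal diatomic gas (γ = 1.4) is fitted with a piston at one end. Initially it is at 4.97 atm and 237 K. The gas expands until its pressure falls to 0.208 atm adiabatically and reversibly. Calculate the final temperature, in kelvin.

T₂ ≈ 95.7 K

Along an adiabat T P^((1−γ)/γ) is constant, so T₂ = T₁ (P₂/P₁)^((γ−1)/γ).
T₂ = 237 × (0.208/4.97)^(0.286) = 95.71 K.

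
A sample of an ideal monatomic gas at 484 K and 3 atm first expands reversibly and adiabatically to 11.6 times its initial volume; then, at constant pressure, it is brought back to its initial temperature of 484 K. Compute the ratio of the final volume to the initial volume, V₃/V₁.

V₃/V₁ ≈ 59.4

For a monatomic ideal gas γ = 5/3.
Adiabatic step: V₂/V₁ = 11.6; T₂ = T₁·(1/11.6)^(2/3) = 94.45 K.
Isobaric step: V₃/V₂ = T₃/T₂ = 484/94.45.
V₃/V₁ = (V₂/V₁)(V₃/V₂) = 11.6 × (484/94.45) = 59.44.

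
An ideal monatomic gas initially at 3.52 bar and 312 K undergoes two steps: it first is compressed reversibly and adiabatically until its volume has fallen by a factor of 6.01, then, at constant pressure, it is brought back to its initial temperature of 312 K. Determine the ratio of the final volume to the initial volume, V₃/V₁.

V₃/V₁ ≈ 0.0503

For a monatomic ideal gas γ = 5/3.
Adiabatic step: V₂/V₁ = 0.1664; T₂ = T₁·6.01^(2/3) = 1031 K.
Isobaric step: V₃/V₂ = T₃/T₂ = 312/1031.
V₃/V₁ = (V₂/V₁)(V₃/V₂) = 0.1664 × (312/1031) = 0.05034.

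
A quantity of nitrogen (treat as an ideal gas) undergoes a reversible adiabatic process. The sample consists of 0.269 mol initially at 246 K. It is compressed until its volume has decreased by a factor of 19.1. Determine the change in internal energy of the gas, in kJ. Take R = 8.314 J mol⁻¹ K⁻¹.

ΔU ≈ 3.10 kJ

For a reversible adiabat TV^(γ−1) is constant, so T₂ = T₁ (V₁/V₂)^(γ−1).
γ = 7/5 for a diatomic ideal gas, so γ−1 = 2/5.
T₂ = 246 × 19.1^(2/5) = 800.5 K.
Q = 0, so ΔU = W_on_gas = nCᵥΔT with Cᵥ = R/(γ−1) = 20.79 J/(mol·K).
ΔU = 0.269 × 20.79 × (800.5 − 246) = 3100 J.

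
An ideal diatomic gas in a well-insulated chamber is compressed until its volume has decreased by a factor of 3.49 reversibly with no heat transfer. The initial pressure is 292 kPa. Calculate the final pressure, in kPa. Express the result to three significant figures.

Adiabatic: P₁V₁^γ = P₂V₂^γ ⇒ P₂ = P₁ (V₁/V₂)^γ.
For a diatomic ideal gas γ = 7/5.
P₂ = 292 × 3.49^(7/5) = 1680 kPa.

P₂ ≈ 1680 kPa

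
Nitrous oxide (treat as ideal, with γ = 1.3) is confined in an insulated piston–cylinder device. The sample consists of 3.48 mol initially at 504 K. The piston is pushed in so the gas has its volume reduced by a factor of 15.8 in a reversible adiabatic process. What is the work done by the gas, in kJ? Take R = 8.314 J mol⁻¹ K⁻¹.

Adiabatic: T₁V₁^(γ−1) = T₂V₂^(γ−1) ⇒ T₂ = T₁ (V₁/V₂)^(γ−1).
T₂ = 504 × 15.8^(0.3) = 1154 K.
Q = 0, so ΔU = W_on_gas = nCᵥΔT with Cᵥ = R/(γ−1) = 27.71 J/(mol·K).
ΔU = 3.48 × 27.71 × (1154 − 504) = 62640 J.
Work done by the gas = −ΔU = -62640 J.

W ≈ -62.6 kJ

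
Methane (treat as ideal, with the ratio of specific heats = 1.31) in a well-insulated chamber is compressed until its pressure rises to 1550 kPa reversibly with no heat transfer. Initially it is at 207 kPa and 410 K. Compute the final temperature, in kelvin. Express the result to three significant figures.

T₂ ≈ 660 K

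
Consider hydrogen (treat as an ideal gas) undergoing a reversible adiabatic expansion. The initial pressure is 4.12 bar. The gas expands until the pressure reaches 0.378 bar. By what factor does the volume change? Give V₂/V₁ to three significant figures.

From PV^γ = const, V₂/V₁ = (P₁/P₂)^(1/γ).
For a diatomic ideal gas γ = 7/5.
V₂/V₁ = (4.12/0.378)^(5/7) = 5.508.

V₂/V₁ ≈ 5.51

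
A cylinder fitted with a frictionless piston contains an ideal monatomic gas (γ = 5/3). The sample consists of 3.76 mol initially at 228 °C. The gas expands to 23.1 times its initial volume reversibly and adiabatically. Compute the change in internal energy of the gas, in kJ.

ΔU ≈ -20.6 kJ

For a reversible adiabat TV^(γ−1) is constant, so T₂ = T₁ (V₁/V₂)^(γ−1).
T₁ = 228 °C = 501.1 K.
T₂ = 501.1 × (1/23.1)^(2/3) = 61.79 K.
Q = 0, so ΔU = W_on_gas = nCᵥΔT with Cᵥ = R/(γ−1) = 12.47 J/(mol·K).
ΔU = 3.76 × 12.47 × (61.79 − 501.1) = -20600 J.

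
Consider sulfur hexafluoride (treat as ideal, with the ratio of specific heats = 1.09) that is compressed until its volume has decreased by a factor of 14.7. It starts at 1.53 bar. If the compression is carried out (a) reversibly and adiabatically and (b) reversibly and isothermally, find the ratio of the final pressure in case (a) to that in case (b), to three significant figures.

Isothermal: P_b = P₁(V₁/V₂) = 1.53×14.7.
Adiabatic: P_a = P₁(V₁/V₂)^γ = 1.53×14.7^(1.09).
P_a/P_b = (V₁/V₂)^(γ−1) = 14.7^(0.09) = 1.274.

P_adiabatic / P_isothermal ≈ 1.27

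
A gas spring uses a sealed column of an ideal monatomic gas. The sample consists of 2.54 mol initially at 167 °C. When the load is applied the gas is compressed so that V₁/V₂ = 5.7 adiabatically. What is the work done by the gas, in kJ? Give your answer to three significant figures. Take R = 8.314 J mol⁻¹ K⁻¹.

Adiabatic: T₁V₁^(γ−1) = T₂V₂^(γ−1) ⇒ T₂ = T₁ (V₁/V₂)^(γ−1).
γ = 5/3 for a monatomic ideal gas, so γ−1 = 2/3.
T₁ = 167 °C = 440.1 K.
T₂ = 440.1 × 5.7^(2/3) = 1404 K.
Q = 0, so ΔU = W_on_gas = nCᵥΔT with Cᵥ = R/(γ−1) = 12.47 J/(mol·K).
ΔU = 2.54 × 12.47 × (1404 − 440.1) = 30550 J.
Work done by the gas = −ΔU = -30550 J.

W ≈ -30.5 kJ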